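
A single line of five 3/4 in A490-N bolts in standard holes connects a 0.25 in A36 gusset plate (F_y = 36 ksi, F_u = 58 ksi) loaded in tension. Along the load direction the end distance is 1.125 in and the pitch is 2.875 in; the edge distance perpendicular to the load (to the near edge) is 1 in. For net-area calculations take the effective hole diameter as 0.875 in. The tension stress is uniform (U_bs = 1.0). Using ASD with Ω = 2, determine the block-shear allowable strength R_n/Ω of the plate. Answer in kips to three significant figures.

38.2 kips

Shear plane L_v = 1.125 + 4·2.875 = 12.62 in; A_gv = 12.62 × 0.25 = 3.156 in².
A_nv = (12.62 − 4.5·0.875) × 0.25 = 2.172 in².
A_nt = (1 − 0.5·0.875) × 0.25 = 0.1406 in².
0.6 F_u A_nv = 75.58 kips; 0.6 F_y A_gv = 68.17 kips → shear yielding governs the shear term.
R_n = 68.17 + 1.0 × 58 × 0.1406 = 76.33 kips.
Allowable strength R_n/Ω = 76.33 / 2 = 38.2 kips.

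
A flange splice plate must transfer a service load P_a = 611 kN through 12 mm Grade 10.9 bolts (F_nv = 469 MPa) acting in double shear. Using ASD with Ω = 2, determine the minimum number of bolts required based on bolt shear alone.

A_b = π·12²/4 = 113.1 mm².
Per-bolt allowable strength R_n/Ω = 469 × 113.1 × 2 / 1000 / 2 = 53.04 kN.
n ≥ 611 / 53.04 = 11.52 → use 12 bolts.

12 bolts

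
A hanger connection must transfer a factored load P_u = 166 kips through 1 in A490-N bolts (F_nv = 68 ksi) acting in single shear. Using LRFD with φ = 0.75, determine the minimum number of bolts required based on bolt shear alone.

5 bolts

A_b = π·1²/4 = 0.7854 in².
Per-bolt design strength φR_n = 0.75 × 68 × 0.7854 × 1 = 40.06 kips.
n ≥ 166 / 40.06 = 4.144 → use 5 bolts.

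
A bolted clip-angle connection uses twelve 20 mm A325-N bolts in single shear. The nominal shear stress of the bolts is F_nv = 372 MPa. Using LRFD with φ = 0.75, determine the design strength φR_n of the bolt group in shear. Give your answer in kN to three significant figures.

1050 kN

A_b = π × 20² / 4 = 314.2 mm².
R_n = F_nv · A_b · n · n_s = 372 × 314.2 × 12 × 1 / 1000 = 1402 kN.
Design strength φR_n = 0.75 × 1402 = 1050 kN.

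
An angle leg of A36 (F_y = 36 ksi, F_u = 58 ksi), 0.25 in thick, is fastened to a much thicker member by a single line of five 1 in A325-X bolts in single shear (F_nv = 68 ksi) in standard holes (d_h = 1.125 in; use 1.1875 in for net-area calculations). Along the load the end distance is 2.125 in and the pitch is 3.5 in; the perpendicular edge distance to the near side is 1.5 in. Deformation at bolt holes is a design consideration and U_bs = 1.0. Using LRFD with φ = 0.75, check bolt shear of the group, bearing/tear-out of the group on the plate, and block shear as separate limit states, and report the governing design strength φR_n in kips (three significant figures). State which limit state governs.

Bolt shear: A_b = π·1²/4 = 0.7854 in²; R_n = 68 × 0.7854 × 5 × 1 = 267 kips → 0.75 × 267 = 200 kips.
Bearing: edge l_c = 1.562, r_n = 27.19 kips; interior l_c = 2.375, r_n = 34.8 kips; R_n = 27.19 + 4·34.8 = 166.4 kips → 125 kips.
Block shear: A_gv = 4.031, A_nv = 2.695, A_nt = 0.2266 in²; R_n = min(0.6F_uA_nv, 0.6F_yA_gv) + U_bs·F_u·A_nt = 100.2 kips → 75.2 kips.
Block shear governs: 75.2 kips.

75.2 kips (block shear governs)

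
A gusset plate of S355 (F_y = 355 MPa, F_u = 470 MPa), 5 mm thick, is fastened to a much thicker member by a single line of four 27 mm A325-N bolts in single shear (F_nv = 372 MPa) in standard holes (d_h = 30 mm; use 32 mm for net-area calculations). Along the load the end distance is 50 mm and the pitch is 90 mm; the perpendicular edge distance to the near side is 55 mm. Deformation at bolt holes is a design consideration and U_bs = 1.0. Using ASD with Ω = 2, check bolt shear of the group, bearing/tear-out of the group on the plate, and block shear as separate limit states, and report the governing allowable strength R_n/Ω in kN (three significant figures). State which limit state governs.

Bolt shear: A_b = π·27²/4 = 572.6 mm²; R_n = 372 × 572.6 × 4 × 1 / 1000 = 852 kN → 852 / 2 = 426 kN.
Bearing: edge l_c = 35, r_n = 98.7 kN; interior l_c = 60, r_n = 152.3 kN; R_n = 98.7 + 3·152.3 = 555.5 kN → 278 kN.
Block shear: A_gv = 1600, A_nv = 1040, A_nt = 195 mm²; R_n = min(0.6F_uA_nv, 0.6F_yA_gv) + U_bs·F_u·A_nt = 384.9 kN → 192 kN.
Block shear governs: 192 kN.

192 kN (block shear governs)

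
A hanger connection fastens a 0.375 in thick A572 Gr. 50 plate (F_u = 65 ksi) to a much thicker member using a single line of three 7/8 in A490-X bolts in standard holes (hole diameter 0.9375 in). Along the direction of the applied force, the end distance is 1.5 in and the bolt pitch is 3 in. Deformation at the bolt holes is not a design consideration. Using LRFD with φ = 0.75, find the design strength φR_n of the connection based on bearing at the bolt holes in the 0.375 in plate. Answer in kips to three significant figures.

Per bolt r_n = 1.5 l_c t F_u ≤ 3.0 d t F_u; upper limit = 3.0 × 0.875 × 0.375 × 65 = 63.98 kips.
Edge bolt: l_c = 1.5 − 0.9375/2 = 1.031 in → 1.5 × 1.031 × 0.375 × 65 = 37.71 → r_n = 37.71 kips.
Interior bolts: l_c = 3 − 0.9375 = 2.062 in → 1.5 × 2.062 × 0.375 × 65 = 75.41 → r_n = 63.98 kips.
R_n = 1 × 37.71 + 2 × 63.98 = 165.7 kips.
Design strength φR_n = 0.75 × 165.7 = 124 kips.

124 kips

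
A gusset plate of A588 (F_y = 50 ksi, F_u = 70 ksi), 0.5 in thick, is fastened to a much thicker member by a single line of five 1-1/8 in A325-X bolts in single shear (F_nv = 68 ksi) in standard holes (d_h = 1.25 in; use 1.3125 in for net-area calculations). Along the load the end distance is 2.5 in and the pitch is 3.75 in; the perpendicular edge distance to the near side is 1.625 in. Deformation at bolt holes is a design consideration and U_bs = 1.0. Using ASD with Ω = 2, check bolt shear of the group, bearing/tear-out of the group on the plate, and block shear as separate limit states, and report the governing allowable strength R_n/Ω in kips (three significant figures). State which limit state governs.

Bolt shear: A_b = π·1.125²/4 = 0.994 in²; R_n = 68 × 0.994 × 5 × 1 = 338 kips → 338 / 2 = 169 kips.
Bearing: edge l_c = 1.875, r_n = 78.75 kips; interior l_c = 2.5, r_n = 94.5 kips; R_n = 78.75 + 4·94.5 = 456.7 kips → 228 kips.
Block shear: A_gv = 8.75, A_nv = 5.797, A_nt = 0.4844 in²; R_n = min(0.6F_uA_nv, 0.6F_yA_gv) + U_bs·F_u·A_nt = 277.4 kips → 139 kips.
Block shear governs: 139 kips.

139 kips (block shear governs)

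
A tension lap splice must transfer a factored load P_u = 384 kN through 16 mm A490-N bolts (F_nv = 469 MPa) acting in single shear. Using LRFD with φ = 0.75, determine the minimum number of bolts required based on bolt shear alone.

A_b = π·16²/4 = 201.1 mm².
Per-bolt design strength φR_n = 0.75 × 469 × 201.1 × 1 / 1000 = 70.72 kN.
n ≥ 384 / 70.72 = 5.43 → use 6 bolts.

6 bolts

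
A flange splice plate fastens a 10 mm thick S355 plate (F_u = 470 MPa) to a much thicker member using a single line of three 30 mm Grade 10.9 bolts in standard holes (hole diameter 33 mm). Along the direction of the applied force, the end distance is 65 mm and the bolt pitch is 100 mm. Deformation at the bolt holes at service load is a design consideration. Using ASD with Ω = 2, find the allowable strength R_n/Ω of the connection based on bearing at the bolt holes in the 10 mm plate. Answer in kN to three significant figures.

Per bolt r_n = 1.2 l_c t F_u ≤ 2.4 d t F_u; upper limit = 2.4 × 30 × 10 × 470 / 1000 = 338.4 kN.
Edge bolt: l_c = 65 − 33/2 = 48.5 mm → 1.2 × 48.5 × 10 × 470 / 1000 = 273.5 → r_n = 273.5 kN.
Interior bolts: l_c = 100 − 33 = 67 mm → 1.2 × 67 × 10 × 470 / 1000 = 377.9 → r_n = 338.4 kN.
R_n = 1 × 273.5 + 2 × 338.4 = 950.3 kN.
Allowable strength R_n/Ω = 950.3 / 2 = 475 kN.

475 kN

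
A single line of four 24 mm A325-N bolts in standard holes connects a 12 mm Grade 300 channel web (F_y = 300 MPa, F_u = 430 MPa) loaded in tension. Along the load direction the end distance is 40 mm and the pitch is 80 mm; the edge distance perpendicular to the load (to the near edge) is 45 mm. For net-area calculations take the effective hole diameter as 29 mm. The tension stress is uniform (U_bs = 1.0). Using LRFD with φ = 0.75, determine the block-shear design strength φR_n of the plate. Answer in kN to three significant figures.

Shear plane L_v = 40 + 3·80 = 280 mm; A_gv = 280 × 12 = 3360 mm².
A_nv = (280 − 3.5·29) × 12 = 2142 mm².
A_nt = (45 − 0.5·29) × 12 = 366 mm².
0.6 F_u A_nv = 552.6 kN; 0.6 F_y A_gv = 604.8 kN → shear rupture governs the shear term.
R_n = 552.6 + 1.0 × 430 × 366 / 1000 = 710 kN.
Design strength φR_n = 0.75 × 710 = 533 kN.

533 kN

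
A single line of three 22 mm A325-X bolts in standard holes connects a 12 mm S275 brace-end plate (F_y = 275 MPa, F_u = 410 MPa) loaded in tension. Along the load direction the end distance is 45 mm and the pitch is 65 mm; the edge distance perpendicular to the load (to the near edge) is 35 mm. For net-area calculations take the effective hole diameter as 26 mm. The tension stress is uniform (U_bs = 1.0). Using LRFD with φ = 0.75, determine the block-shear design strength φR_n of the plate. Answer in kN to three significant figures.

Shear plane L_v = 45 + 2·65 = 175 mm; A_gv = 175 × 12 = 2100 mm².
A_nv = (175 − 2.5·26) × 12 = 1320 mm².
A_nt = (35 − 0.5·26) × 12 = 264 mm².
0.6 F_u A_nv = 324.7 kN; 0.6 F_y A_gv = 346.5 kN → shear rupture governs the shear term.
R_n = 324.7 + 1.0 × 410 × 264 / 1000 = 433 kN.
Design strength φR_n = 0.75 × 433 = 325 kN.

325 kN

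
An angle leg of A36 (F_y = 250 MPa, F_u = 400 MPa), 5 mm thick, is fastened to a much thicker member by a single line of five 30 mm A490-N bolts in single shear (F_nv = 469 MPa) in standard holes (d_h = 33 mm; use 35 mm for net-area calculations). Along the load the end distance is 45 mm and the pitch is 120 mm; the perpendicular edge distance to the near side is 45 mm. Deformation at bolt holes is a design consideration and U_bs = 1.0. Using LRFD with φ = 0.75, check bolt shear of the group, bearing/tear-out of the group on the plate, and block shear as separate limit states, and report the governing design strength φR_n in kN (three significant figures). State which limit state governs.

Bolt shear: A_b = π·30²/4 = 706.9 mm²; R_n = 469 × 706.9 × 5 × 1 / 1000 = 1658 kN → 0.75 × 1658 = 1240 kN.
Bearing: edge l_c = 28.5, r_n = 68.4 kN; interior l_c = 87, r_n = 144 kN; R_n = 68.4 + 4·144 = 644.4 kN → 483 kN.
Block shear: A_gv = 2625, A_nv = 1838, A_nt = 137.5 mm²; R_n = min(0.6F_uA_nv, 0.6F_yA_gv) + U_bs·F_u·A_nt = 448.8 kN → 337 kN.
Block shear governs: 337 kN.

337 kN (block shear governs)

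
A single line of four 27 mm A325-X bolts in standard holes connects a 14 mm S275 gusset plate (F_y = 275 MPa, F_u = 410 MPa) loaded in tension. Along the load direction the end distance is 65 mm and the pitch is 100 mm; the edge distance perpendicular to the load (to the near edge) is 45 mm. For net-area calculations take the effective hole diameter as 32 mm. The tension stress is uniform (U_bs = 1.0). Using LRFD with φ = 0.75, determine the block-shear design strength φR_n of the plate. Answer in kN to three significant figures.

Shear plane L_v = 65 + 3·100 = 365 mm; A_gv = 365 × 14 = 5110 mm².
A_nv = (365 − 3.5·32) × 14 = 3542 mm².
A_nt = (45 − 0.5·32) × 14 = 406 mm².
0.6 F_u A_nv = 871.3 kN; 0.6 F_y A_gv = 843.1 kN → shear yielding governs the shear term.
R_n = 843.1 + 1.0 × 410 × 406 / 1000 = 1010 kN.
Design strength φR_n = 0.75 × 1010 = 757 kN.

757 kN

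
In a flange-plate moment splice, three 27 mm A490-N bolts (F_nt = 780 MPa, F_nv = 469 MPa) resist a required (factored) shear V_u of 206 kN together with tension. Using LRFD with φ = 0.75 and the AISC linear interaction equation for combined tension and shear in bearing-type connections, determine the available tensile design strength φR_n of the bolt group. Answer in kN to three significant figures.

964 kN

A_b = π·27²/4 = 572.6 mm²; f_rv = 206 × 1000 / (3 × 572.6) = 119.9 MPa.
F'_nt = 1.3 F_nt − (F_nt / φF_nv) f_rv = 1.3·780 − (780/(0.75·469))·119.9 = 748.1 MPa, capped at F_nt → F'_nt = 748.1 MPa.
R_n = F'_nt · A_b · n = 748.1 × 572.6 × 3 / 1000 = 1285 kN.
Design strength φR_n = 0.75 × 1285 = 964 kN.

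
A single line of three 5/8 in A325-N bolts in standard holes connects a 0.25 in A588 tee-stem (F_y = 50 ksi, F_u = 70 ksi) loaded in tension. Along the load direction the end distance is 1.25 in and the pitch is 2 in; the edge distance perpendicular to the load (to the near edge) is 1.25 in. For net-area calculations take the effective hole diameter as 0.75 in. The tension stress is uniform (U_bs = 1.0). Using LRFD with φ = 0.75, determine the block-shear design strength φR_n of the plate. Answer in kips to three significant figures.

Shear plane L_v = 1.25 + 2·2 = 5.25 in; A_gv = 5.25 × 0.25 = 1.312 in².
A_nv = (5.25 − 2.5·0.75) × 0.25 = 0.8438 in².
A_nt = (1.25 − 0.5·0.75) × 0.25 = 0.2188 in².
0.6 F_u A_nv = 35.44 kips; 0.6 F_y A_gv = 39.38 kips → shear rupture governs the shear term.
R_n = 35.44 + 1.0 × 70 × 0.2188 = 50.75 kips.
Design strength φR_n = 0.75 × 50.75 = 38.1 kips.

38.1 kips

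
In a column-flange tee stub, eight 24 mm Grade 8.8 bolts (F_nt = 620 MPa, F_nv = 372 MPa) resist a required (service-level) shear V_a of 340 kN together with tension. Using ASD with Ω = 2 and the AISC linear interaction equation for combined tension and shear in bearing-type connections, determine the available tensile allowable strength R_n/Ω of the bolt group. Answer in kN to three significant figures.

892 kN

A_b = π·24²/4 = 452.4 mm²; f_rv = 340 × 1000 / (8 × 452.4) = 93.95 MPa.
F'_nt = 1.3 F_nt − (Ω F_nt / F_nv) f_rv = 1.3·620 − (2·620/372)·93.95 = 492.8 MPa, capped at F_nt → F'_nt = 492.8 MPa.
R_n = F'_nt · A_b · n = 492.8 × 452.4 × 8 / 1000 = 1784 kN.
Allowable strength R_n/Ω = 1784 / 2 = 892 kN.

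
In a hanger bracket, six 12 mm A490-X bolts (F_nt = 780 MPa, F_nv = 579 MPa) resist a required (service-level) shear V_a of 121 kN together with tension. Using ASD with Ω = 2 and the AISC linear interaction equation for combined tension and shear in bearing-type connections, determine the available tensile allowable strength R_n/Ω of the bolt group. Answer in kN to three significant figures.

A_b = π·12²/4 = 113.1 mm²; f_rv = 121 × 1000 / (6 × 113.1) = 178.3 MPa.
F'_nt = 1.3 F_nt − (Ω F_nt / F_nv) f_rv = 1.3·780 − (2·780/579)·178.3 = 533.6 MPa, capped at F_nt → F'_nt = 533.6 MPa.
R_n = F'_nt · A_b · n = 533.6 × 113.1 × 6 / 1000 = 362.1 kN.
Allowable strength R_n/Ω = 362.1 / 2 = 181 kN.

181 kN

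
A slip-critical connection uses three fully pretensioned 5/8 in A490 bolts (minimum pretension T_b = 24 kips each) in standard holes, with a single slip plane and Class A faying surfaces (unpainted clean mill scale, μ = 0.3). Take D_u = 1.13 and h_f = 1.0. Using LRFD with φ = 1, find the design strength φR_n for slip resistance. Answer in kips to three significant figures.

24.4 kips

R_n = μ · D_u · h_f · T_b · n_s · n_b = 0.3 × 1.13 × 1.0 × 24 × 1 × 3 = 24.41 kips.
Design strength φR_n = 1 × 24.41 = 24.4 kips.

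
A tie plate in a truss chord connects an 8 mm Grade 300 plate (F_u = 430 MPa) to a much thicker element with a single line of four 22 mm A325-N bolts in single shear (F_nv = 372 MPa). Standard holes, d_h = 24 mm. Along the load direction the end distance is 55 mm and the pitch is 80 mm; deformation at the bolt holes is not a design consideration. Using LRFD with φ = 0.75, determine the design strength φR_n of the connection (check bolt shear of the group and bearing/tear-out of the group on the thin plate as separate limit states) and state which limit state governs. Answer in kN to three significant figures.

424 kN (bolt shear governs)

Bolt shear: A_b = π·22²/4 = 380.1 mm²; R_n = 372 × 380.1 × 4 × 1 / 1000 = 565.6 kN → 0.75 × 565.6 = 424 kN.
Bearing (1.5 l_c t F_u ≤ 3.0 d t F_u): upper limit = 3.0·22·8·430 / 1000 = 227 kN.
  Edge l_c = 55 − 24/2 = 43 → r_n = 221.9 kN; interior l_c = 80 − 24 = 56 → r_n = 227 kN.
  R_n,bearing = 1·221.9 + 3·227 = 903 kN → 0.75 × 903 = 677 kN.
Bolt shear governs: 424 kN.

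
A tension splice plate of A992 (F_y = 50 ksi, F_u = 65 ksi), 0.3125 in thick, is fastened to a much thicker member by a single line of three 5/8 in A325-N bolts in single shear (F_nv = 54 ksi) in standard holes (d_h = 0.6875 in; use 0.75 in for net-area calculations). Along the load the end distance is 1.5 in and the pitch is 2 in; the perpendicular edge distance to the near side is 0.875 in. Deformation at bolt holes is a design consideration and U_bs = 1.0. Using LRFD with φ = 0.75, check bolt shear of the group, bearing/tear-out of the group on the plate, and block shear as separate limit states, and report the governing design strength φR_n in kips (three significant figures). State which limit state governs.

37.3 kips (bolt shear governs)

Bolt shear: A_b = π·0.625²/4 = 0.3068 in²; R_n = 54 × 0.3068 × 3 × 1 = 49.7 kips → 0.75 × 49.7 = 37.3 kips.
Bearing: edge l_c = 1.156, r_n = 28.18 kips; interior l_c = 1.312, r_n = 30.47 kips; R_n = 28.18 + 2·30.47 = 89.12 kips → 66.8 kips.
Block shear: A_gv = 1.719, A_nv = 1.133, A_nt = 0.1562 in²; R_n = min(0.6F_uA_nv, 0.6F_yA_gv) + U_bs·F_u·A_nt = 54.34 kips → 40.8 kips.
Bolt shear governs: 37.3 kips.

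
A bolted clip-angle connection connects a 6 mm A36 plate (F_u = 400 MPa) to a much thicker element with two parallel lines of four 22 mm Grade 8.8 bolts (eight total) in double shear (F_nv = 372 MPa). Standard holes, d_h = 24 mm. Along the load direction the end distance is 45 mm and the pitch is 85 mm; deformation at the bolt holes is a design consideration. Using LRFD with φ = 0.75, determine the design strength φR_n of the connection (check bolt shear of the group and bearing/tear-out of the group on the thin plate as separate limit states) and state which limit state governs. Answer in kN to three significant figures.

Bolt shear: A_b = π·22²/4 = 380.1 mm²; R_n = 372 × 380.1 × 8 × 2 / 1000 = 2263 kN → 0.75 × 2263 = 1700 kN.
Bearing (1.2 l_c t F_u ≤ 2.4 d t F_u): upper limit = 2.4·22·6·400 / 1000 = 126.7 kN.
  Edge l_c = 45 − 24/2 = 33 → r_n = 95.04 kN; interior l_c = 85 − 24 = 61 → r_n = 126.7 kN.
  R_n,bearing = 2·95.04 + 6·126.7 = 950.4 kN → 0.75 × 950.4 = 713 kN.
Bearing governs: 713 kN.

713 kN (bearing governs)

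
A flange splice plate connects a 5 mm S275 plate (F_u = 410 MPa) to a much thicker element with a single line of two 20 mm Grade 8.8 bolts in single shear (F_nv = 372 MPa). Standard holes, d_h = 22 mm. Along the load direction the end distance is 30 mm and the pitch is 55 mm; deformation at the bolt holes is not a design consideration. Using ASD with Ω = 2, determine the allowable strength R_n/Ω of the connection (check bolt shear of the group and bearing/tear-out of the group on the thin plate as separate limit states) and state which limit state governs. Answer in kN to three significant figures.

Bolt shear: A_b = π·20²/4 = 314.2 mm²; R_n = 372 × 314.2 × 2 × 1 / 1000 = 233.7 kN → 233.7 / 2 = 117 kN.
Bearing (1.5 l_c t F_u ≤ 3.0 d t F_u): upper limit = 3.0·20·5·410 / 1000 = 123 kN.
  Edge l_c = 30 − 22/2 = 19 → r_n = 58.43 kN; interior l_c = 55 − 22 = 33 → r_n = 101.5 kN.
  R_n,bearing = 1·58.43 + 1·101.5 = 159.9 kN → 159.9 / 2 = 80 kN.
Bearing governs: 80 kN.

80 kN (bearing governs)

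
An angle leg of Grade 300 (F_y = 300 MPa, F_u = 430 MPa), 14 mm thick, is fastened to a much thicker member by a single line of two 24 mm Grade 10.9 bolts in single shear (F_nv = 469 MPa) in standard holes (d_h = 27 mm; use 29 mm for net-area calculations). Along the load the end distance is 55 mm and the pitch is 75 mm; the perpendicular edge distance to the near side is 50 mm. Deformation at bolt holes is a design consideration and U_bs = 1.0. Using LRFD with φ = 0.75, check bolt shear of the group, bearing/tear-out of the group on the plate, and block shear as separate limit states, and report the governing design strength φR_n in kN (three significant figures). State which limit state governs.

Bolt shear: A_b = π·24²/4 = 452.4 mm²; R_n = 469 × 452.4 × 2 × 1 / 1000 = 424.3 kN → 0.75 × 424.3 = 318 kN.
Bearing: edge l_c = 41.5, r_n = 299.8 kN; interior l_c = 48, r_n = 346.8 kN; R_n = 299.8 + 1·346.8 = 646.5 kN → 485 kN.
Block shear: A_gv = 1820, A_nv = 1211, A_nt = 497 mm²; R_n = min(0.6F_uA_nv, 0.6F_yA_gv) + U_bs·F_u·A_nt = 526.1 kN → 395 kN.
Bolt shear governs: 318 kN.

318 kN (bolt shear governs)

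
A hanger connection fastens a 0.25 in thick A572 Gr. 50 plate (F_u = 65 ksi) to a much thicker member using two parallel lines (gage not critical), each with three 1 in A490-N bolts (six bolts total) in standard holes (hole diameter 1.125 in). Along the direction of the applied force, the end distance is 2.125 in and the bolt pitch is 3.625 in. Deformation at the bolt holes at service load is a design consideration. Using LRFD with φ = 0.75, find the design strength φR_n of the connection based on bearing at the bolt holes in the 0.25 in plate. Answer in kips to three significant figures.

Per bolt r_n = 1.2 l_c t F_u ≤ 2.4 d t F_u; upper limit = 2.4 × 1 × 0.25 × 65 = 39 kips.
Edge bolt: l_c = 2.125 − 1.125/2 = 1.562 in → 1.2 × 1.562 × 0.25 × 65 = 30.47 → r_n = 30.47 kips.
Interior bolts: l_c = 3.625 − 1.125 = 2.5 in → 1.2 × 2.5 × 0.25 × 65 = 48.75 → r_n = 39 kips.
R_n = 2 × 30.47 + 4 × 39 = 216.9 kips.
Design strength φR_n = 0.75 × 216.9 = 163 kips.

163 kips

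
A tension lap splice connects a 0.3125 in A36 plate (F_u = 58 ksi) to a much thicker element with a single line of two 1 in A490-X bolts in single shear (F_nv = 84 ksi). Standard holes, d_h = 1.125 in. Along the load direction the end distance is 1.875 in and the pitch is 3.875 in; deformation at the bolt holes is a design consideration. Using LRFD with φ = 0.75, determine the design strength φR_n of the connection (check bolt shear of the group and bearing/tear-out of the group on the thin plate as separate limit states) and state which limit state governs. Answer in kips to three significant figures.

Bolt shear: A_b = π·1²/4 = 0.7854 in²; R_n = 84 × 0.7854 × 2 × 1 = 131.9 kips → 0.75 × 131.9 = 99 kips.
Bearing (1.2 l_c t F_u ≤ 2.4 d t F_u): upper limit = 2.4·1·0.3125·58 = 43.5 kips.
  Edge l_c = 1.875 − 1.125/2 = 1.312 → r_n = 28.55 kips; interior l_c = 3.875 − 1.125 = 2.75 → r_n = 43.5 kips.
  R_n,bearing = 1·28.55 + 1·43.5 = 72.05 kips → 0.75 × 72.05 = 54 kips.
Bearing governs: 54 kips.

54 kips (bearing governs)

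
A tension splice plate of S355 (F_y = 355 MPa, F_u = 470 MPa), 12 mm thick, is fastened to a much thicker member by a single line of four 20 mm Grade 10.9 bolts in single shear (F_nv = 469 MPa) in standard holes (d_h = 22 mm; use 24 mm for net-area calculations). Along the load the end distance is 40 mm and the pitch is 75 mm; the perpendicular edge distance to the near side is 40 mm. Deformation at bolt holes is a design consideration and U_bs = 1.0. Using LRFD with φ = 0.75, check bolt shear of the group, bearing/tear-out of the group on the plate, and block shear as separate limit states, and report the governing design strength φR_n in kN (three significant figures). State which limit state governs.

Bolt shear: A_b = π·20²/4 = 314.2 mm²; R_n = 469 × 314.2 × 4 × 1 / 1000 = 589.4 kN → 0.75 × 589.4 = 442 kN.
Bearing: edge l_c = 29, r_n = 196.3 kN; interior l_c = 53, r_n = 270.7 kN; R_n = 196.3 + 3·270.7 = 1008 kN → 756 kN.
Block shear: A_gv = 3180, A_nv = 2172, A_nt = 336 mm²; R_n = min(0.6F_uA_nv, 0.6F_yA_gv) + U_bs·F_u·A_nt = 770.4 kN → 578 kN.
Bolt shear governs: 442 kN.

442 kN (bolt shear governs)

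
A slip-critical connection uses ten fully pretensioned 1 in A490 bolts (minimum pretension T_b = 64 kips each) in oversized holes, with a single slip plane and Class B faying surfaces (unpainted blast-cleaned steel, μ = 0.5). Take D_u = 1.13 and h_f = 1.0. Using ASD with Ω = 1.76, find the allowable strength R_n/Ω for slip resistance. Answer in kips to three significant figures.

205 kips

R_n = μ · D_u · h_f · T_b · n_s · n_b = 0.5 × 1.13 × 1.0 × 64 × 1 × 10 = 361.6 kips.
Allowable strength R_n/Ω = 361.6 / 1.76 = 205 kips.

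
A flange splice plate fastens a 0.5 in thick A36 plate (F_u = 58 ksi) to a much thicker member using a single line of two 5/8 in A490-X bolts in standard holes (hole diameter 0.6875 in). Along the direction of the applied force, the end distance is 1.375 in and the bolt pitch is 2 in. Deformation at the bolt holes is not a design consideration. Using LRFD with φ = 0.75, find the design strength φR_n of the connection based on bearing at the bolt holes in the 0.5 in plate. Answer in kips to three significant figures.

Per bolt r_n = 1.5 l_c t F_u ≤ 3.0 d t F_u; upper limit = 3.0 × 0.625 × 0.5 × 58 = 54.38 kips.
Edge bolt: l_c = 1.375 − 0.6875/2 = 1.031 in → 1.5 × 1.031 × 0.5 × 58 = 44.86 → r_n = 44.86 kips.
Interior bolts: l_c = 2 − 0.6875 = 1.312 in → 1.5 × 1.312 × 0.5 × 58 = 57.09 → r_n = 54.38 kips.
R_n = 1 × 44.86 + 1 × 54.38 = 99.23 kips.
Design strength φR_n = 0.75 × 99.23 = 74.4 kips.

74.4 kips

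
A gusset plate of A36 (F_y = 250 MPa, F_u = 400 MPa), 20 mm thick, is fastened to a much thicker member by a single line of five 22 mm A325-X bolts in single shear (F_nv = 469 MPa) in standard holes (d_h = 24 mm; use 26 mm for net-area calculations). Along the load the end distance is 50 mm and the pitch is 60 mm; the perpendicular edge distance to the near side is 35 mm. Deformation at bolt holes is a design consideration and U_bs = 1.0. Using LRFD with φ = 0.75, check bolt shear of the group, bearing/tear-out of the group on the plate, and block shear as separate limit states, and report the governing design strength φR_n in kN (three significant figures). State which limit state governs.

Bolt shear: A_b = π·22²/4 = 380.1 mm²; R_n = 469 × 380.1 × 5 × 1 / 1000 = 891.4 kN → 0.75 × 891.4 = 669 kN.
Bearing: edge l_c = 38, r_n = 364.8 kN; interior l_c = 36, r_n = 345.6 kN; R_n = 364.8 + 4·345.6 = 1747 kN → 1310 kN.
Block shear: A_gv = 5800, A_nv = 3460, A_nt = 440 mm²; R_n = min(0.6F_uA_nv, 0.6F_yA_gv) + U_bs·F_u·A_nt = 1006 kN → 755 kN.
Bolt shear governs: 669 kN.

669 kN (bolt shear governs)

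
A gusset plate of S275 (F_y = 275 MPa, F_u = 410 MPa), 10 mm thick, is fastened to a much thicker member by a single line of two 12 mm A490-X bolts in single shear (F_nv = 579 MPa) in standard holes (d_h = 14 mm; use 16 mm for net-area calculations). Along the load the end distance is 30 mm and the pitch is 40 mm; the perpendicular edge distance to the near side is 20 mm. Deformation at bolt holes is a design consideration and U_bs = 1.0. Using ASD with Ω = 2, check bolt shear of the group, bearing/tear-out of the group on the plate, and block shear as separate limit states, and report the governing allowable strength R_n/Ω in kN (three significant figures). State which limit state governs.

Bolt shear: A_b = π·12²/4 = 113.1 mm²; R_n = 579 × 113.1 × 2 × 1 / 1000 = 131 kN → 131 / 2 = 65.5 kN.
Bearing: edge l_c = 23, r_n = 113.2 kN; interior l_c = 26, r_n = 118.1 kN; R_n = 113.2 + 1·118.1 = 231.2 kN → 116 kN.
Block shear: A_gv = 700, A_nv = 460, A_nt = 120 mm²; R_n = min(0.6F_uA_nv, 0.6F_yA_gv) + U_bs·F_u·A_nt = 162.4 kN → 81.2 kN.
Bolt shear governs: 65.5 kN.

65.5 kN (bolt shear governs)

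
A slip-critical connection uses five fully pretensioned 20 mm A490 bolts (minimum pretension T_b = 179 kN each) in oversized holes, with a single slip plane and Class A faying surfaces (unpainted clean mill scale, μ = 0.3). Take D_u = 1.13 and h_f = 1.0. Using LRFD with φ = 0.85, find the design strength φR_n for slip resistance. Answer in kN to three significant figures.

258 kN

R_n = μ · D_u · h_f · T_b · n_s · n_b = 0.3 × 1.13 × 1.0 × 179 × 1 × 5 = 303.4 kN.
Design strength φR_n = 0.85 × 303.4 = 258 kN.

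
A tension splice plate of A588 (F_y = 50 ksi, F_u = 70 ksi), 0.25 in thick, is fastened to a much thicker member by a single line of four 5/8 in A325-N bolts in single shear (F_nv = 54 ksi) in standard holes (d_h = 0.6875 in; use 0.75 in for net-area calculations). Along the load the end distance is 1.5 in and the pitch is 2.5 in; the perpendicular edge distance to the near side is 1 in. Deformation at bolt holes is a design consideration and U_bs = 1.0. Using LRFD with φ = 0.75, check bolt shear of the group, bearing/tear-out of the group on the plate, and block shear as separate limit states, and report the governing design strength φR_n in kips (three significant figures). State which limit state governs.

49.7 kips (bolt shear governs)

Bolt shear: A_b = π·0.625²/4 = 0.3068 in²; R_n = 54 × 0.3068 × 4 × 1 = 66.27 kips → 0.75 × 66.27 = 49.7 kips.
Bearing: edge l_c = 1.156, r_n = 24.28 kips; interior l_c = 1.812, r_n = 26.25 kips; R_n = 24.28 + 3·26.25 = 103 kips → 77.3 kips.
Block shear: A_gv = 2.25, A_nv = 1.594, A_nt = 0.1562 in²; R_n = min(0.6F_uA_nv, 0.6F_yA_gv) + U_bs·F_u·A_nt = 77.88 kips → 58.4 kips.
Bolt shear governs: 49.7 kips.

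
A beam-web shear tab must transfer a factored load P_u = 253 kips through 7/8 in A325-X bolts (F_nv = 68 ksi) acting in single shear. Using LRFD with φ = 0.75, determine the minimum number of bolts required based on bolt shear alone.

9 bolts

A_b = π·0.875²/4 = 0.6013 in².
Per-bolt design strength φR_n = 0.75 × 68 × 0.6013 × 1 = 30.67 kips.
n ≥ 253 / 30.67 = 8.25 → use 9 bolts.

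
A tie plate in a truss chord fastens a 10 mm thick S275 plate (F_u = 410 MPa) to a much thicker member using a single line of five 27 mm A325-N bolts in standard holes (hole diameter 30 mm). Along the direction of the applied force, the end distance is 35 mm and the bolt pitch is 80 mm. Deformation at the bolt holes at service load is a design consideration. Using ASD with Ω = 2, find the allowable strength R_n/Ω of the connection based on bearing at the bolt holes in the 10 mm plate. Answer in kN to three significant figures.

Per bolt r_n = 1.2 l_c t F_u ≤ 2.4 d t F_u; upper limit = 2.4 × 27 × 10 × 410 / 1000 = 265.7 kN.
Edge bolt: l_c = 35 − 30/2 = 20 mm → 1.2 × 20 × 10 × 410 / 1000 = 98.4 → r_n = 98.4 kN.
Interior bolts: l_c = 80 − 30 = 50 mm → 1.2 × 50 × 10 × 410 / 1000 = 246 → r_n = 246 kN.
R_n = 1 × 98.4 + 4 × 246 = 1082 kN.
Allowable strength R_n/Ω = 1082 / 2 = 541 kN.

541 kN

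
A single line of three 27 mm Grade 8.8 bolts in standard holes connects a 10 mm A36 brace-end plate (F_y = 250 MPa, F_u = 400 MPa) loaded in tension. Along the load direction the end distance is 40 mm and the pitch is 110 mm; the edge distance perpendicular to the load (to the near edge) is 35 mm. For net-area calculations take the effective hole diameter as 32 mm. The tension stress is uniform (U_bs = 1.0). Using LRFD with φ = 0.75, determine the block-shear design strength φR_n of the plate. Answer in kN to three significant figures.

350 kN

Shear plane L_v = 40 + 2·110 = 260 mm; A_gv = 260 × 10 = 2600 mm².
A_nv = (260 − 2.5·32) × 10 = 1800 mm².
A_nt = (35 − 0.5·32) × 10 = 190 mm².
0.6 F_u A_nv = 432 kN; 0.6 F_y A_gv = 390 kN → shear yielding governs the shear term.
R_n = 390 + 1.0 × 400 × 190 / 1000 = 466 kN.
Design strength φR_n = 0.75 × 466 = 350 kN.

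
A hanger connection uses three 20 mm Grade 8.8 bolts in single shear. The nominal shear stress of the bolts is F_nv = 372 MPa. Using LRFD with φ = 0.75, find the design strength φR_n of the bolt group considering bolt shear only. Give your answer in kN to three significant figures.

A_b = π × 20² / 4 = 314.2 mm².
R_n = F_nv · A_b · n · n_s = 372 × 314.2 × 3 × 1 / 1000 = 350.6 kN.
Design strength φR_n = 0.75 × 350.6 = 263 kN.

263 kN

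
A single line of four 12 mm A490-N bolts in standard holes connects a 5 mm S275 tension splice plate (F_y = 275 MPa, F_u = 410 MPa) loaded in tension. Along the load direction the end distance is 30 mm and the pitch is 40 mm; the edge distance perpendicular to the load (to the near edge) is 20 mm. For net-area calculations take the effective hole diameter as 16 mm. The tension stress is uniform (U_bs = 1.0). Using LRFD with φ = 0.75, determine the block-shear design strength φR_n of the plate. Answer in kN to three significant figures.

105 kN

Shear plane L_v = 30 + 3·40 = 150 mm; A_gv = 150 × 5 = 750 mm².
A_nv = (150 − 3.5·16) × 5 = 470 mm².
A_nt = (20 − 0.5·16) × 5 = 60 mm².
0.6 F_u A_nv = 115.6 kN; 0.6 F_y A_gv = 123.8 kN → shear rupture governs the shear term.
R_n = 115.6 + 1.0 × 410 × 60 / 1000 = 140.2 kN.
Design strength φR_n = 0.75 × 140.2 = 105 kN.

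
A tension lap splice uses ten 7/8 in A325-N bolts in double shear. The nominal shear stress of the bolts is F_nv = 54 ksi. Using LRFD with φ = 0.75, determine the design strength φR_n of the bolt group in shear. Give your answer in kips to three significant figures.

487 kips

A_b = π × 0.875² / 4 = 0.6013 in².
R_n = F_nv · A_b · n · n_s = 54 × 0.6013 × 10 × 2 = 649.4 kips.
Design strength φR_n = 0.75 × 649.4 = 487 kips.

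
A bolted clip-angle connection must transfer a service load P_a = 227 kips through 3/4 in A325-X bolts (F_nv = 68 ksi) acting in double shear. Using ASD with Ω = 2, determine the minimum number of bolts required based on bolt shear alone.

A_b = π·0.75²/4 = 0.4418 in².
Per-bolt allowable strength R_n/Ω = 68 × 0.4418 × 2 / 2 = 30.04 kips.
n ≥ 227 / 30.04 = 7.556 → use 8 bolts.

8 bolts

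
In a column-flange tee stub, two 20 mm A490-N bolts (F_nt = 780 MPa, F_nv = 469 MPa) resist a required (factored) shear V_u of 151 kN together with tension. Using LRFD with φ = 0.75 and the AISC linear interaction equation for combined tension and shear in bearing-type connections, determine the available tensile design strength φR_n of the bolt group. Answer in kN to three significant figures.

227 kN

A_b = π·20²/4 = 314.2 mm²; f_rv = 151 × 1000 / (2 × 314.2) = 240.3 MPa.
F'_nt = 1.3 F_nt − (F_nt / φF_nv) f_rv = 1.3·780 − (780/(0.75·469))·240.3 = 481.1 MPa, capped at F_nt → F'_nt = 481.1 MPa.
R_n = F'_nt · A_b · n = 481.1 × 314.2 × 2 / 1000 = 302.3 kN.
Design strength φR_n = 0.75 × 302.3 = 227 kN.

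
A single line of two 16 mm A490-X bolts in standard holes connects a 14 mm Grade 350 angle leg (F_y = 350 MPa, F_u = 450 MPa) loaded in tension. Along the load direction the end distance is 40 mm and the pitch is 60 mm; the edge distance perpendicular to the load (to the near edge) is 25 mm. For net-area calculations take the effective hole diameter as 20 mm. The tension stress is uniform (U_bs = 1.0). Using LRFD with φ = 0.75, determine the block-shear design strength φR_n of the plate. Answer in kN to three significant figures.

269 kN

Shear plane L_v = 40 + 1·60 = 100 mm; A_gv = 100 × 14 = 1400 mm².
A_nv = (100 − 1.5·20) × 14 = 980 mm².
A_nt = (25 − 0.5·20) × 14 = 210 mm².
0.6 F_u A_nv = 264.6 kN; 0.6 F_y A_gv = 294 kN → shear rupture governs the shear term.
R_n = 264.6 + 1.0 × 450 × 210 / 1000 = 359.1 kN.
Design strength φR_n = 0.75 × 359.1 = 269 kN.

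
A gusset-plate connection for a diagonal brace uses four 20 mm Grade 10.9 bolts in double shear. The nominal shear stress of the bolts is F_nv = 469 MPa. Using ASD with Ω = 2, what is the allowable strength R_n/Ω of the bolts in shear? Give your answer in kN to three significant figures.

589 kN

A_b = π × 20² / 4 = 314.2 mm².
R_n = F_nv · A_b · n · n_s = 469 × 314.2 × 4 × 2 / 1000 = 1179 kN.
Allowable strength R_n/Ω = 1179 / 2 = 589 kN.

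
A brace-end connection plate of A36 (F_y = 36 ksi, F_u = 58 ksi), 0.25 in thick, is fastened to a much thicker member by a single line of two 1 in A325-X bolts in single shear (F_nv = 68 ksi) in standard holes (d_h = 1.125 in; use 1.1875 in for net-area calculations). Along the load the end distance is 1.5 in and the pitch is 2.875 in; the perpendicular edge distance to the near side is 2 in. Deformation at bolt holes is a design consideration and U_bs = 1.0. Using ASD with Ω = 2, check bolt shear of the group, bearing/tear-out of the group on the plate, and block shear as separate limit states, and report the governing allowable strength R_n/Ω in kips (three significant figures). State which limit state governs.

21.5 kips (block shear governs)

Bolt shear: A_b = π·1²/4 = 0.7854 in²; R_n = 68 × 0.7854 × 2 × 1 = 106.8 kips → 106.8 / 2 = 53.4 kips.
Bearing: edge l_c = 0.9375, r_n = 16.31 kips; interior l_c = 1.75, r_n = 30.45 kips; R_n = 16.31 + 1·30.45 = 46.76 kips → 23.4 kips.
Block shear: A_gv = 1.094, A_nv = 0.6484, A_nt = 0.3516 in²; R_n = min(0.6F_uA_nv, 0.6F_yA_gv) + U_bs·F_u·A_nt = 42.96 kips → 21.5 kips.
Block shear governs: 21.5 kips.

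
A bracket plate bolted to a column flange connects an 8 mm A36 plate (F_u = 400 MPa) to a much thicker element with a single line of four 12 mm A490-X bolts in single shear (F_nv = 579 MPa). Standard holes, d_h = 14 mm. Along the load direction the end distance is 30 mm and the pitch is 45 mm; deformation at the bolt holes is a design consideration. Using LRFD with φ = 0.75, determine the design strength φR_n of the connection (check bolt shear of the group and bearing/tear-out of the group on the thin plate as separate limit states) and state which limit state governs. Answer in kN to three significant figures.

196 kN (bolt shear governs)

Bolt shear: A_b = π·12²/4 = 113.1 mm²; R_n = 579 × 113.1 × 4 × 1 / 1000 = 261.9 kN → 0.75 × 261.9 = 196 kN.
Bearing (1.2 l_c t F_u ≤ 2.4 d t F_u): upper limit = 2.4·12·8·400 / 1000 = 92.16 kN.
  Edge l_c = 30 − 14/2 = 23 → r_n = 88.32 kN; interior l_c = 45 − 14 = 31 → r_n = 92.16 kN.
  R_n,bearing = 1·88.32 + 3·92.16 = 364.8 kN → 0.75 × 364.8 = 274 kN.
Bolt shear governs: 196 kN.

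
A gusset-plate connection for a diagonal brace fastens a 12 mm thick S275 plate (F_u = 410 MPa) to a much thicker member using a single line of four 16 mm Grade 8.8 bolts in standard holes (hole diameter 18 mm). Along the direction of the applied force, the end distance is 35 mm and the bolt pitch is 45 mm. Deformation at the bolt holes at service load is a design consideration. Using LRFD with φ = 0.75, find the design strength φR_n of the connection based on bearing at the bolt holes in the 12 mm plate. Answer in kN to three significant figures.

474 kN

Per bolt r_n = 1.2 l_c t F_u ≤ 2.4 d t F_u; upper limit = 2.4 × 16 × 12 × 410 / 1000 = 188.9 kN.
Edge bolt: l_c = 35 − 18/2 = 26 mm → 1.2 × 26 × 12 × 410 / 1000 = 153.5 → r_n = 153.5 kN.
Interior bolts: l_c = 45 − 18 = 27 mm → 1.2 × 27 × 12 × 410 / 1000 = 159.4 → r_n = 159.4 kN.
R_n = 1 × 153.5 + 3 × 159.4 = 631.7 kN.
Design strength φR_n = 0.75 × 631.7 = 474 kN.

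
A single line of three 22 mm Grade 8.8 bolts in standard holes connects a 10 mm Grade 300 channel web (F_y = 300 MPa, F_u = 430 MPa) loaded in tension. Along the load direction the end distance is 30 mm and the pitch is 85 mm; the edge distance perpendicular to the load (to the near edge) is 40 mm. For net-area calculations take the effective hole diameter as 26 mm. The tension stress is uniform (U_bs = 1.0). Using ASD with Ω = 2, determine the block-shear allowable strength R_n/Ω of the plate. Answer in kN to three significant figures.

Shear plane L_v = 30 + 2·85 = 200 mm; A_gv = 200 × 10 = 2000 mm².
A_nv = (200 − 2.5·26) × 10 = 1350 mm².
A_nt = (40 − 0.5·26) × 10 = 270 mm².
0.6 F_u A_nv = 348.3 kN; 0.6 F_y A_gv = 360 kN → shear rupture governs the shear term.
R_n = 348.3 + 1.0 × 430 × 270 / 1000 = 464.4 kN.
Allowable strength R_n/Ω = 464.4 / 2 = 232 kN.

232 kN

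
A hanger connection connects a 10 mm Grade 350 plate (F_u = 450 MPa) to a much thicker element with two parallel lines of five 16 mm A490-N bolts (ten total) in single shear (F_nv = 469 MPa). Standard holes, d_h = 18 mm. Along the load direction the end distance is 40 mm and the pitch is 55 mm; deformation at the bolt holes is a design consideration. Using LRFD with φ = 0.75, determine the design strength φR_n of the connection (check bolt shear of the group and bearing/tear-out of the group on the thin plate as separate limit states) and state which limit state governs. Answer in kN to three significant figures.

Bolt shear: A_b = π·16²/4 = 201.1 mm²; R_n = 469 × 201.1 × 10 × 1 / 1000 = 943 kN → 0.75 × 943 = 707 kN.
Bearing (1.2 l_c t F_u ≤ 2.4 d t F_u): upper limit = 2.4·16·10·450 / 1000 = 172.8 kN.
  Edge l_c = 40 − 18/2 = 31 → r_n = 167.4 kN; interior l_c = 55 − 18 = 37 → r_n = 172.8 kN.
  R_n,bearing = 2·167.4 + 8·172.8 = 1717 kN → 0.75 × 1717 = 1290 kN.
Bolt shear governs: 707 kN.

707 kN (bolt shear governs)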